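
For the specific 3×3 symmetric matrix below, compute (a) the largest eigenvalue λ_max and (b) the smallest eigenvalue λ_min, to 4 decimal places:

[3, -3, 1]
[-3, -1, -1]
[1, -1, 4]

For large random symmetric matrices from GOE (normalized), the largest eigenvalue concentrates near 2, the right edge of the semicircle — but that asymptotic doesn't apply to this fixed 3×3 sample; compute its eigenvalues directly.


Since M is real symmetric, all three eigenvalues are real; they are the roots of det(λI − M) = λ³ − (tr M) λ² + s λ − det M, where s is the sum of the principal 2×2 minors.
tr M = 3 + (-1) + 4 = 6.
s = (3·(-1) − (-3)²) + (3·4 − 1²) + ((-1)·4 − (-1)²) = -12 + 11 + (-5) = -6.
det M (expand along row 1) = 3·(-5) − (-3)·(-11) + 1·4 = -44.
Characteristic polynomial: λ³ − 6λ² − 6λ + 44 = 0.
Substitute λ = y + (tr M)/3 = y + 2.000000 to remove the quadratic term: y³ + p·y + q = 0 with p = s − (tr M)²/3 = -18.000000 and q = −2(tr M)³/27 + (tr M)·s/3 − det M = 16.000000.
Three real roots ⇒ use the trigonometric (Viète) form: r = 2√(−p/3) = 4.898979, φ = arccos(3q/(p·r)) = arccos(-0.544331) = 2.146388 rad.
y_k = r·cos(φ/3 − 2πk/3) for k = 0, 1, 2 gives y = 3.697700, 0.934181, -4.631881.
λ_k = y_k + 2.000000 gives λ = 5.6977, 2.9342, -2.6319 (check: the sum is 6.0000 = tr M).

Hence λ_max = 5.6977 and λ_min = -2.6319.


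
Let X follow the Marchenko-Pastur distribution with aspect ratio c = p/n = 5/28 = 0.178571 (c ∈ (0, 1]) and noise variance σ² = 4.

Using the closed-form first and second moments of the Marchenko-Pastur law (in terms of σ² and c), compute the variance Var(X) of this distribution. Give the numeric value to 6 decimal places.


Recall the MP moments m_1 = E[X] = σ² and m_2 = E[X²] = σ⁴ (1 + c).
m_1 = E[X] = σ² = 4, so m_1² = 16.
m_2 = E[X²] = σ⁴ (1 + c) = 16 · (1 + 0.178571) = 16 · 1.178571 = 18.857143.
(Note m_2 − m_1² simplifies to c · σ⁴ = 0.178571 · 16.)

Var(X) = m_2 − m_1² = 18.857143 − 16 = 2.857143.


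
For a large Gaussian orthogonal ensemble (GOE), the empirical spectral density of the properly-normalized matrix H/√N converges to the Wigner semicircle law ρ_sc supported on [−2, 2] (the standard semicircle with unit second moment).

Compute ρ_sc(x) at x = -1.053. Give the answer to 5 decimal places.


ρ_sc(x) = (1/(2π)) √(4 − x²). With x = -1.053:
  4 − x² = 4 − (-1.053)² = 4 − 1.108809 = 2.891191.
  √(4 − x²) = 1.700350.
  1/(2π) = 0.159155.
  ρ_sc(-1.053) = 0.159155 · 1.700350 = 0.270619.

Rounded to 5 decimal places: ρ_sc(-1.053) ≈ 0.27062.


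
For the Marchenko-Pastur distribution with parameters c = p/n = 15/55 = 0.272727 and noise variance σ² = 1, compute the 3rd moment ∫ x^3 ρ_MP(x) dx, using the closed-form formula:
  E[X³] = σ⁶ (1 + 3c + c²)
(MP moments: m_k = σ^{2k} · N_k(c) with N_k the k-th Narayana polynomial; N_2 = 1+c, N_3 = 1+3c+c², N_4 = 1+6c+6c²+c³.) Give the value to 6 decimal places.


E[X³] = σ⁶ (1 + 3c + c²) (third MP moment). With σ² = 1 (so σ⁶ = 1) and c = 15/55 = 0.272727: E[X³] = 1 · (1 + 3·0.272727 + (0.272727)²) = 1 · 1.892562.

So E[X^3] = 1.892562.


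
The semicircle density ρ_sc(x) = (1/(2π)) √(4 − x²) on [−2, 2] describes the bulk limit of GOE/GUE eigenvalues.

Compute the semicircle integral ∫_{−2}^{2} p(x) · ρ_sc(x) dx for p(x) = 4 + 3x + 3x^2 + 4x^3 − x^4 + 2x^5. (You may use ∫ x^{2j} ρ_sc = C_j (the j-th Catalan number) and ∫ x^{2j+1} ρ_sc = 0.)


Write p(x) = Σ a_i x^i, split into monomials and integrate each against ρ_sc separately.
Using ∫ x^{2j} ρ_sc = C_j = (1/(j+1)) C(2j, j) (Catalan numbers) and ∫ x^{2j+1} ρ_sc = 0 (odd monomials vanish by symmetry):
  i = 0 (even): a_0 · C_{0} = 4 · 1 = 4
  i = 1 (odd): ∫ x^1 ρ_sc = 0 (vanishes)
  i = 2 (even): a_2 · C_{1} = 3 · 1 = 3
  i = 3 (odd): ∫ x^3 ρ_sc = 0 (vanishes)
  i = 4 (even): a_4 · C_{2} = -1 · 2 = -2
  i = 5 (odd): ∫ x^5 ρ_sc = 0 (vanishes)

Summing the contributions: ∫_{−2}^{2} p(x) ρ_sc(x) dx = 4 + 3 + (-2) = 5.


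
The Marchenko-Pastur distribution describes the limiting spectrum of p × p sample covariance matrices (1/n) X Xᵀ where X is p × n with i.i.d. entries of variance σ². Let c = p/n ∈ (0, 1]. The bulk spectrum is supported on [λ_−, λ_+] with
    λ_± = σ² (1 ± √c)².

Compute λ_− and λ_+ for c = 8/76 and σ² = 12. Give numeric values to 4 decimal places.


c = 8/76 = 0.105263; √c = 0.324443.
λ_− = σ² (1 − √c)² = 12 · (1 − 0.324443)² = 12 · (0.675557)² = 5.476530.
λ_+ = σ² (1 + √c)² = 12 · (1 + 0.324443)² = 12 · (1.324443)² = 21.049786.

Rounded to 4 decimal places: λ_− ≈ 5.4765, λ_+ ≈ 21.0498.


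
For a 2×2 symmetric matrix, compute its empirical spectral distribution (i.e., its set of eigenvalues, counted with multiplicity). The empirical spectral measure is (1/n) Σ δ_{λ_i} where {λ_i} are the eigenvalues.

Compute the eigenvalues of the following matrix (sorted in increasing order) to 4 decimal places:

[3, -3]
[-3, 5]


Since M is real symmetric, both eigenvalues are real; they are the roots of det(λI − M) = λ² − (tr M) λ + det M.
tr M = 3 + 5 = 8.
det M = 3·5 − (-3)² = 15 − 9 = 6.
Characteristic polynomial: λ² − 8λ + 6 = 0.
Discriminant Δ = (tr M)² − 4·det M = 64 − 24 = 40; √Δ = 6.324555.
λ = (tr M ± √Δ)/2 = (8 ± 6.324555)/2, giving (tr M − √Δ)/2 = 0.8377 and (tr M + √Δ)/2 = 7.1623.

Eigenvalues sorted in increasing order: [0.8377, 7.1623].


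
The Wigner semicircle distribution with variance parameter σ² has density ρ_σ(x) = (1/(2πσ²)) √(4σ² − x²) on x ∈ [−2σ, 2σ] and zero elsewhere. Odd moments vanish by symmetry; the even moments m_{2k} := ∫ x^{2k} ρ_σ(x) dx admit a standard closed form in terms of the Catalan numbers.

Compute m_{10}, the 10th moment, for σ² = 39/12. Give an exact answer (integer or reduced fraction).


By the scaled semicircle moment identity, m_{2k} = σ^{2k} · C_k with k = 5.
C_5 = (1/(k+1)) · C(2k, k) = (1/6) · C(10, 5) = (1/6) · 252 = 42.
σ^{2k} = (σ²)^k = (39/12)^5 = 371293/1024.

Therefore m_{10} = σ^{10} · C_5 = (371293/1024) · 42 = 7797153/512.


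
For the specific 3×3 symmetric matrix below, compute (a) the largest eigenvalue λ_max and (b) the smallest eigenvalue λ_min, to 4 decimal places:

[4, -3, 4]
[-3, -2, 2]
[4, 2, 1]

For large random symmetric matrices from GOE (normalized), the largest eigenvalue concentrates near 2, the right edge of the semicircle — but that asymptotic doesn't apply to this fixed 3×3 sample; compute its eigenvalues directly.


Since M is real symmetric, all three eigenvalues are real; they are the roots of det(λI − M) = λ³ − (tr M) λ² + s λ − det M, where s is the sum of the principal 2×2 minors.
tr M = 4 + (-2) + 1 = 3.
s = (4·(-2) − (-3)²) + (4·1 − 4²) + ((-2)·1 − 2²) = -17 + (-12) + (-6) = -35.
det M (expand along row 1) = 4·(-6) − (-3)·(-11) + 4·2 = -49.
Characteristic polynomial: λ³ − 3λ² − 35λ + 49 = 0.
Substitute λ = y + (tr M)/3 = y + 1.000000 to remove the quadratic term: y³ + p·y + q = 0 with p = s − (tr M)²/3 = -38.000000 and q = −2(tr M)³/27 + (tr M)·s/3 − det M = 12.000000.
Three real roots ⇒ use the trigonometric (Viète) form: r = 2√(−p/3) = 7.118052, φ = arccos(3q/(p·r)) = arccos(-0.133094) = 1.704286 rad.
y_k = r·cos(φ/3 − 2πk/3) for k = 0, 1, 2 gives y = 6.000000, 0.316625, -6.316625.
λ_k = y_k + 1.000000 gives λ = 7.0000, 1.3166, -5.3166 (check: the sum is 3.0000 = tr M).

Hence λ_max = 7.0000 and λ_min = -5.3166.


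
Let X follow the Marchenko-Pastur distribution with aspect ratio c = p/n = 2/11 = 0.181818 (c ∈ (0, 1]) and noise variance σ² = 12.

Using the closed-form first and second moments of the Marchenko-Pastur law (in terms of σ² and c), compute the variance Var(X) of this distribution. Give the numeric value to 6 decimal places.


Recall the MP moments m_1 = E[X] = σ² and m_2 = E[X²] = σ⁴ (1 + c).
m_1 = E[X] = σ² = 12, so m_1² = 144.
m_2 = E[X²] = σ⁴ (1 + c) = 144 · (1 + 0.181818) = 144 · 1.181818 = 170.181818.
(Note m_2 − m_1² simplifies to c · σ⁴ = 0.181818 · 144.)

Var(X) = m_2 − m_1² = 170.181818 − 144 = 26.181818.


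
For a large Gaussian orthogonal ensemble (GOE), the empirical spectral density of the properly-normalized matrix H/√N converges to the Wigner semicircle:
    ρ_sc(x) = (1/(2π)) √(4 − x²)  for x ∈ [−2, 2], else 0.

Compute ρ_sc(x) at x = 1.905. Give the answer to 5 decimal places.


ρ_sc(x) = (1/(2π)) √(4 − x²). With x = 1.905:
  4 − x² = 4 − (1.905)² = 4 − 3.629025 = 0.370975.
  √(4 − x²) = 0.609077.
  1/(2π) = 0.159155.
  ρ_sc(1.905) = 0.159155 · 0.609077 = 0.096938.

Rounded to 5 decimal places: ρ_sc(1.905) ≈ 0.09694.


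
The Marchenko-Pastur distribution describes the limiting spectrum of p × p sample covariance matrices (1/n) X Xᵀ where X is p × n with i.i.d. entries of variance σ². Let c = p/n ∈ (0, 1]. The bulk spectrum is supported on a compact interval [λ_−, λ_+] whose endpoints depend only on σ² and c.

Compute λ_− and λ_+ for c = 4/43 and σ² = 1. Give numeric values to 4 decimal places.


c = 4/43 = 0.093023; √c = 0.304997.
λ_− = σ² (1 − √c)² = 1 · (1 − 0.304997)² = 1 · (0.695003)² = 0.483029.
λ_+ = σ² (1 + √c)² = 1 · (1 + 0.304997)² = 1 · (1.304997)² = 1.703018.

Rounded to 4 decimal places: λ_− ≈ 0.4830, λ_+ ≈ 1.7030.


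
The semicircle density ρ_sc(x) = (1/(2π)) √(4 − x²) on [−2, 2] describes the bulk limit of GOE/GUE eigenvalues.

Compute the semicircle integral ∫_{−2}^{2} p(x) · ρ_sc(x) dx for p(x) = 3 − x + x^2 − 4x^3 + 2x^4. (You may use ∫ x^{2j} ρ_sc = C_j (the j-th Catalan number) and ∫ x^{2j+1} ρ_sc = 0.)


Write p(x) = Σ a_i x^i, split into monomials and integrate each against ρ_sc separately.
Using ∫ x^{2j} ρ_sc = C_j = (1/(j+1)) C(2j, j) (Catalan numbers) and ∫ x^{2j+1} ρ_sc = 0 (odd monomials vanish by symmetry):
  i = 0 (even): a_0 · C_{0} = 3 · 1 = 3
  i = 1 (odd): ∫ x^1 ρ_sc = 0 (vanishes)
  i = 2 (even): a_2 · C_{1} = 1 · 1 = 1
  i = 3 (odd): ∫ x^3 ρ_sc = 0 (vanishes)
  i = 4 (even): a_4 · C_{2} = 2 · 2 = 4

Summing the contributions: ∫_{−2}^{2} p(x) ρ_sc(x) dx = 3 + 1 + 4 = 8.


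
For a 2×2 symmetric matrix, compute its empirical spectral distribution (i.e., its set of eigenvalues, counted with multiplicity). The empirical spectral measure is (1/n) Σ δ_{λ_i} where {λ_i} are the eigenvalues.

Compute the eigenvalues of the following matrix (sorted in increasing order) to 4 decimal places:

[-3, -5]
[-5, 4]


Since M is real symmetric, both eigenvalues are real; they are the roots of det(λI − M) = λ² − (tr M) λ + det M.
tr M = -3 + 4 = 1.
det M = (-3)·4 − (-5)² = -12 − 25 = -37.
Characteristic polynomial: λ² − λ − 37 = 0.
Discriminant Δ = (tr M)² − 4·det M = 1 − (-148) = 149; √Δ = 12.206556.
λ = (tr M ± √Δ)/2 = (1 ± 12.206556)/2, giving (tr M − √Δ)/2 = -5.6033 and (tr M + √Δ)/2 = 6.6033.

Eigenvalues sorted in increasing order: [-5.6033, 6.6033].


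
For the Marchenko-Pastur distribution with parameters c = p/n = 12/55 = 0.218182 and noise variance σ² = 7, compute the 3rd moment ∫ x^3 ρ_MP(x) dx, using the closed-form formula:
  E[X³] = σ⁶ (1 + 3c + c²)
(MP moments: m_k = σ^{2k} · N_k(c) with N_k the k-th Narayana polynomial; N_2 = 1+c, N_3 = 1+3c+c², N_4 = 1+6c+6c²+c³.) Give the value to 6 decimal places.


E[X³] = σ⁶ (1 + 3c + c²) (third MP moment). With σ² = 7 (so σ⁶ = 343) and c = 12/55 = 0.218182: E[X³] = 343 · (1 + 3·0.218182 + (0.218182)²) = 343 · 1.702149.

So E[X^3] = 583.837025.


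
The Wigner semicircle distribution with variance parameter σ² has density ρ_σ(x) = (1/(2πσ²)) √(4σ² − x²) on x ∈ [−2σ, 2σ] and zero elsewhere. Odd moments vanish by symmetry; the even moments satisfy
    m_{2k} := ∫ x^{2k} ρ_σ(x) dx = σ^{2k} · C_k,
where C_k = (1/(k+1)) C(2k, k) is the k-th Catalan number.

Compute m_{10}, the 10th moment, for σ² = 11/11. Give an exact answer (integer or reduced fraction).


By the scaled semicircle moment identity, m_{2k} = σ^{2k} · C_k with k = 5.
C_5 = (1/(k+1)) · C(2k, k) = (1/6) · C(10, 5) = (1/6) · 252 = 42.
σ^{2k} = (σ²)^k = (11/11)^5 = 1.

Therefore m_{10} = σ^{10} · C_5 = 1 · 42 = 42.


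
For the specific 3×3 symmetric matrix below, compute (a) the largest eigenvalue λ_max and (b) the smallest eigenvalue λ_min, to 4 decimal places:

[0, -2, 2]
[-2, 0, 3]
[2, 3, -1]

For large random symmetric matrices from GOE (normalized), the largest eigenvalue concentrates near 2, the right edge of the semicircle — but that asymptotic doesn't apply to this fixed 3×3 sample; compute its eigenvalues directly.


Since M is real symmetric, all three eigenvalues are real; they are the roots of det(λI − M) = λ³ − (tr M) λ² + s λ − det M, where s is the sum of the principal 2×2 minors.
tr M = 0 + 0 + (-1) = -1.
s = (0·0 − (-2)²) + (0·(-1) − 2²) + (0·(-1) − 3²) = -4 + (-4) + (-9) = -17.
det M (expand along row 1) = 0·(-9) − (-2)·(-4) + 2·(-6) = -20.
Characteristic polynomial: λ³ + λ² − 17λ + 20 = 0.
Substitute λ = y + (tr M)/3 = y − 0.333333 to remove the quadratic term: y³ + p·y + q = 0 with p = s − (tr M)²/3 = -17.333333 and q = −2(tr M)³/27 + (tr M)·s/3 − det M = 25.740741.
Three real roots ⇒ use the trigonometric (Viète) form: r = 2√(−p/3) = 4.807402, φ = arccos(3q/(p·r)) = arccos(-0.926723) = 2.756391 rad.
y_k = r·cos(φ/3 − 2πk/3) for k = 0, 1, 2 gives y = 2.917020, 1.850807, -4.767827.
λ_k = y_k − 0.333333 gives λ = 2.5837, 1.5175, -5.1012 (check: the sum is -1.0000 = tr M).

Hence λ_max = 2.5837 and λ_min = -5.1012.


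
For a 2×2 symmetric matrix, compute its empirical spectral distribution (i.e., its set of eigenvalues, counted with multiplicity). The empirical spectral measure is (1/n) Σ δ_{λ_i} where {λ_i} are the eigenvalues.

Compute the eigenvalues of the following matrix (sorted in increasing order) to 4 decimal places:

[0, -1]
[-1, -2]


Since M is real symmetric, both eigenvalues are real; they are the roots of det(λI − M) = λ² − (tr M) λ + det M.
tr M = 0 + (-2) = -2.
det M = 0·(-2) − (-1)² = 0 − 1 = -1.
Characteristic polynomial: λ² + 2λ − 1 = 0.
Discriminant Δ = (tr M)² − 4·det M = 4 − (-4) = 8; √Δ = 2.828427.
λ = (tr M ± √Δ)/2 = (-2 ± 2.828427)/2, giving (tr M − √Δ)/2 = -2.4142 and (tr M + √Δ)/2 = 0.4142.

Eigenvalues sorted in increasing order: [-2.4142, 0.4142].


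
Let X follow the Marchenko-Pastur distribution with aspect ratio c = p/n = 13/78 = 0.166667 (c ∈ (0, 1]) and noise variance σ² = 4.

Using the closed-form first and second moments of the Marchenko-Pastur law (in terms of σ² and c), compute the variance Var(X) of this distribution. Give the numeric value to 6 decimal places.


Recall the MP moments m_1 = E[X] = σ² and m_2 = E[X²] = σ⁴ (1 + c).
m_1 = E[X] = σ² = 4, so m_1² = 16.
m_2 = E[X²] = σ⁴ (1 + c) = 16 · (1 + 0.166667) = 16 · 1.166667 = 18.666667.
(Note m_2 − m_1² simplifies to c · σ⁴ = 0.166667 · 16.)

Var(X) = m_2 − m_1² = 18.666667 − 16 = 2.666667.


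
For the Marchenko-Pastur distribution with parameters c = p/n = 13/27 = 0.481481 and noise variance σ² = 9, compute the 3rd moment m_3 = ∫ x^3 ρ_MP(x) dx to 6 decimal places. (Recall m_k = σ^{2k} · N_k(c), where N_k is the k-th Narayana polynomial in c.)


E[X³] = σ⁶ (1 + 3c + c²) (third MP moment). With σ² = 9 (so σ⁶ = 729) and c = 13/27 = 0.481481: E[X³] = 729 · (1 + 3·0.481481 + (0.481481)²) = 729 · 2.676269.

So E[X^3] = 1951.000000.


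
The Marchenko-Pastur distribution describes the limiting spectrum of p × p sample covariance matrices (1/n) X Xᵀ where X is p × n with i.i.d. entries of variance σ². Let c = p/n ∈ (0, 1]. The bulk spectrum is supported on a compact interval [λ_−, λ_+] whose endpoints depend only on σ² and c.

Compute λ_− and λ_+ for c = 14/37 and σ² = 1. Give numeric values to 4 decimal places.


c = 14/37 = 0.378378; √c = 0.615125.
λ_− = σ² (1 − √c)² = 1 · (1 − 0.615125)² = 1 · (0.384875)² = 0.148129.
λ_+ = σ² (1 + √c)² = 1 · (1 + 0.615125)² = 1 · (1.615125)² = 2.608628.

Rounded to 4 decimal places: λ_− ≈ 0.1481, λ_+ ≈ 2.6086.


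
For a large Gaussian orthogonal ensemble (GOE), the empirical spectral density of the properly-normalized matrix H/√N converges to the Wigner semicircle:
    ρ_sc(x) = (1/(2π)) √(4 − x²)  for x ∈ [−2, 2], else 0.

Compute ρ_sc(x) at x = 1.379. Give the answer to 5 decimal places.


ρ_sc(x) = (1/(2π)) √(4 − x²). With x = 1.379:
  4 − x² = 4 − (1.379)² = 4 − 1.901641 = 2.098359.
  √(4 − x²) = 1.448571.
  1/(2π) = 0.159155.
  ρ_sc(1.379) = 0.159155 · 1.448571 = 0.230547.

Rounded to 5 decimal places: ρ_sc(1.379) ≈ 0.23055.


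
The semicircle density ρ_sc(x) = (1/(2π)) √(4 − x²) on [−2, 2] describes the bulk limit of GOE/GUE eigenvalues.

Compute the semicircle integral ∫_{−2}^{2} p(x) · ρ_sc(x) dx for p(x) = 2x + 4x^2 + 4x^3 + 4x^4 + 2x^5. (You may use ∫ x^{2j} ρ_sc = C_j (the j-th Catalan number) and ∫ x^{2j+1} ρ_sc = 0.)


Write p(x) = Σ a_i x^i, split into monomials and integrate each against ρ_sc separately.
Using ∫ x^{2j} ρ_sc = C_j = (1/(j+1)) C(2j, j) (Catalan numbers) and ∫ x^{2j+1} ρ_sc = 0 (odd monomials vanish by symmetry):
  i = 1 (odd): ∫ x^1 ρ_sc = 0 (vanishes)
  i = 2 (even): a_2 · C_{1} = 4 · 1 = 4
  i = 3 (odd): ∫ x^3 ρ_sc = 0 (vanishes)
  i = 4 (even): a_4 · C_{2} = 4 · 2 = 8
  i = 5 (odd): ∫ x^5 ρ_sc = 0 (vanishes)

Summing the contributions: ∫_{−2}^{2} p(x) ρ_sc(x) dx = 4 + 8 = 12.


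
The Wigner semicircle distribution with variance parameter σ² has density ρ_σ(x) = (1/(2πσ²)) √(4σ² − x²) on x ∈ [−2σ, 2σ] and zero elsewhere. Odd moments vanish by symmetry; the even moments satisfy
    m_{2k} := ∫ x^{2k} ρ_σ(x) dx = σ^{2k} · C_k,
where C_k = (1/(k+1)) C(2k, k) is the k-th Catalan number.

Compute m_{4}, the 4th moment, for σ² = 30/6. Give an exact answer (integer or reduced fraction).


By the scaled semicircle moment identity, m_{2k} = σ^{2k} · C_k with k = 2.
C_2 = (1/(k+1)) · C(2k, k) = (1/3) · C(4, 2) = (1/3) · 6 = 2.
σ^{2k} = (σ²)^k = (30/6)^2 = 25.

Therefore m_{4} = σ^{4} · C_2 = 25 · 2 = 50.


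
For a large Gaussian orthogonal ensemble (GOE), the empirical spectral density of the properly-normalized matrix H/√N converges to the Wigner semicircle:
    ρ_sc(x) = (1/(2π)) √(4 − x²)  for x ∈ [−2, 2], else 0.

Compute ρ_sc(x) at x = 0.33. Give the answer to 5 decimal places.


ρ_sc(x) = (1/(2π)) √(4 − x²). With x = 0.33:
  4 − x² = 4 − (0.33)² = 4 − 0.108900 = 3.891100.
  √(4 − x²) = 1.972587.
  1/(2π) = 0.159155.
  ρ_sc(0.33) = 0.159155 · 1.972587 = 0.313947.

Rounded to 5 decimal places: ρ_sc(0.33) ≈ 0.31395.


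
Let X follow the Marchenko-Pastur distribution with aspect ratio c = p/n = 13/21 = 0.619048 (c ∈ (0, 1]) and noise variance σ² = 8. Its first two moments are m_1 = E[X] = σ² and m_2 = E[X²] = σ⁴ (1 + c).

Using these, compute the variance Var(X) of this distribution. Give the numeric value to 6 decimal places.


m_1 = E[X] = σ² = 8, so m_1² = 64.
m_2 = E[X²] = σ⁴ (1 + c) = 64 · (1 + 0.619048) = 64 · 1.619048 = 103.619048.
(Note m_2 − m_1² simplifies to c · σ⁴ = 0.619048 · 64.)

Var(X) = m_2 − m_1² = 103.619048 − 64 = 39.619048.


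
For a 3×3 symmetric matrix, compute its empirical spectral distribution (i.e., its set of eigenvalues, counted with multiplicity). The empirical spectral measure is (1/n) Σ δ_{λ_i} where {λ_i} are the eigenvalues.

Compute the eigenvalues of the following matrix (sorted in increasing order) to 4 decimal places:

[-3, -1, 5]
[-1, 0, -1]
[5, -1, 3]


Since M is real symmetric, all three eigenvalues are real; they are the roots of det(λI − M) = λ³ − (tr M) λ² + s λ − det M, where s is the sum of the principal 2×2 minors.
tr M = -3 + 0 + 3 = 0.
s = ((-3)·0 − (-1)²) + ((-3)·3 − 5²) + (0·3 − (-1)²) = -1 + (-34) + (-1) = -36.
det M (expand along row 1) = (-3)·(-1) − (-1)·2 + 5·1 = 10.
Characteristic polynomial: λ³ − 36λ − 10 = 0.
Substitute λ = y + (tr M)/3 = y + 0.000000 to remove the quadratic term: y³ + p·y + q = 0 with p = s − (tr M)²/3 = -36.000000 and q = −2(tr M)³/27 + (tr M)·s/3 − det M = -10.000000.
Three real roots ⇒ use the trigonometric (Viète) form: r = 2√(−p/3) = 6.928203, φ = arccos(3q/(p·r)) = arccos(0.120281) = 1.450223 rad.
y_k = r·cos(φ/3 − 2πk/3) for k = 0, 1, 2 gives y = 6.134343, -0.278377, -5.855966.
λ_k = y_k + 0.000000 gives λ = 6.1343, -0.2784, -5.8560 (check: the sum is 0.0000 = tr M).

Eigenvalues sorted in increasing order: [-5.8560, -0.2784, 6.1343].


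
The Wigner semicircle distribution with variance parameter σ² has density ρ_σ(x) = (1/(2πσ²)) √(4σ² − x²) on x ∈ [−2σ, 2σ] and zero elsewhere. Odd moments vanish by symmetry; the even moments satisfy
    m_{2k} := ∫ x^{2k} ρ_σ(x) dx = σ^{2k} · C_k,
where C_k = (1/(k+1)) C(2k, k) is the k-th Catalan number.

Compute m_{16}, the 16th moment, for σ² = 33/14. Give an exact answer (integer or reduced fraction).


By the scaled semicircle moment identity, m_{2k} = σ^{2k} · C_k with k = 8.
C_8 = (1/(k+1)) · C(2k, k) = (1/9) · C(16, 8) = (1/9) · 12870 = 1430.
σ^{2k} = (σ²)^k = (33/14)^8 = 1406408618241/1475789056.

Therefore m_{16} = σ^{16} · C_8 = (1406408618241/1475789056) · 1430 = 1005582162042315/737894528.


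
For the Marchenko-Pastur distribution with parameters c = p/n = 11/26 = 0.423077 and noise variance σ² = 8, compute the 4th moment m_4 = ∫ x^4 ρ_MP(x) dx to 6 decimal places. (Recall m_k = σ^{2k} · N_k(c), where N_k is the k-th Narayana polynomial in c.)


E[X⁴] = σ⁸ (1 + 6c + 6c² + c³) (fourth MP moment). With σ² = 8 (so σ⁸ = 4096) and c = 11/26 = 0.423077: E[X⁴] = 4096 · (1 + 6·0.423077 + 6·(0.423077)² + (0.423077)³) = 4096 · 4.688154.

So E[X^4] = 19202.680018.


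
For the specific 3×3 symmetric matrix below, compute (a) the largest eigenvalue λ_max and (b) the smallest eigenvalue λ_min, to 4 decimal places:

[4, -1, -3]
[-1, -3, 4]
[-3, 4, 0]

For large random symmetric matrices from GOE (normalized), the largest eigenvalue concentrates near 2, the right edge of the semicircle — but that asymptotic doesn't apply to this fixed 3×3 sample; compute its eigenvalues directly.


Since M is real symmetric, all three eigenvalues are real; they are the roots of det(λI − M) = λ³ − (tr M) λ² + s λ − det M, where s is the sum of the principal 2×2 minors.
tr M = 4 + (-3) + 0 = 1.
s = (4·(-3) − (-1)²) + (4·0 − (-3)²) + ((-3)·0 − 4²) = -13 + (-9) + (-16) = -38.
det M (expand along row 1) = 4·(-16) − (-1)·12 + (-3)·(-13) = -13.
Characteristic polynomial: λ³ − λ² − 38λ + 13 = 0.
Substitute λ = y + (tr M)/3 = y + 0.333333 to remove the quadratic term: y³ + p·y + q = 0 with p = s − (tr M)²/3 = -38.333333 and q = −2(tr M)³/27 + (tr M)·s/3 − det M = 0.259259.
Three real roots ⇒ use the trigonometric (Viète) form: r = 2√(−p/3) = 7.149204, φ = arccos(3q/(p·r)) = arccos(-0.002838) = 1.573634 rad.
y_k = r·cos(φ/3 − 2πk/3) for k = 0, 1, 2 gives y = 6.188007, 0.006763, -6.194771.
λ_k = y_k + 0.333333 gives λ = 6.5213, 0.3401, -5.8614 (check: the sum is 1.0000 = tr M).

Hence λ_max = 6.5213 and λ_min = -5.8614.


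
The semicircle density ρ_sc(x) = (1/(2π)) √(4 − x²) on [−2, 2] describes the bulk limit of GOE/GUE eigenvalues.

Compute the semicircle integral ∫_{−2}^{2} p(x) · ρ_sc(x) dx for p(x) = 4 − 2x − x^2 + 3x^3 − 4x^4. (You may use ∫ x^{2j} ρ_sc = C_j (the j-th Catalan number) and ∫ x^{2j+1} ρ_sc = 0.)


Write p(x) = Σ a_i x^i, split into monomials and integrate each against ρ_sc separately.
Using ∫ x^{2j} ρ_sc = C_j = (1/(j+1)) C(2j, j) (Catalan numbers) and ∫ x^{2j+1} ρ_sc = 0 (odd monomials vanish by symmetry):
  i = 0 (even): a_0 · C_{0} = 4 · 1 = 4
  i = 1 (odd): ∫ x^1 ρ_sc = 0 (vanishes)
  i = 2 (even): a_2 · C_{1} = -1 · 1 = -1
  i = 3 (odd): ∫ x^3 ρ_sc = 0 (vanishes)
  i = 4 (even): a_4 · C_{2} = -4 · 2 = -8

Summing the contributions: ∫_{−2}^{2} p(x) ρ_sc(x) dx = 4 + (-1) + (-8) = -5.


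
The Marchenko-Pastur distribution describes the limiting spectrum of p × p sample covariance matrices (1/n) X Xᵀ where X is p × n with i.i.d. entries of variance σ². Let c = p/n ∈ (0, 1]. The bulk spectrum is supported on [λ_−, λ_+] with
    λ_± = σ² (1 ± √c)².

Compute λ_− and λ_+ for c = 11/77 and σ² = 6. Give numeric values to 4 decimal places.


c = 11/77 = 0.142857; √c = 0.377964.
λ_− = σ² (1 − √c)² = 6 · (1 − 0.377964)² = 6 · (0.622036)² = 2.321569.
λ_+ = σ² (1 + √c)² = 6 · (1 + 0.377964)² = 6 · (1.377964)² = 11.392717.

Rounded to 4 decimal places: λ_− ≈ 2.3216, λ_+ ≈ 11.3927.


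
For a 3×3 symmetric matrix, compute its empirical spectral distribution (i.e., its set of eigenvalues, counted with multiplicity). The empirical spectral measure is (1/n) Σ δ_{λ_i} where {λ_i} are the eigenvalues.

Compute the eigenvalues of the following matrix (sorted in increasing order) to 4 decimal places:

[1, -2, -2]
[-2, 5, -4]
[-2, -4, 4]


Since M is real symmetric, all three eigenvalues are real; they are the roots of det(λI − M) = λ³ − (tr M) λ² + s λ − det M, where s is the sum of the principal 2×2 minors.
tr M = 1 + 5 + 4 = 10.
s = (1·5 − (-2)²) + (1·4 − (-2)²) + (5·4 − (-4)²) = 1 + 0 + 4 = 5.
det M (expand along row 1) = 1·4 − (-2)·(-16) + (-2)·18 = -64.
Characteristic polynomial: λ³ − 10λ² + 5λ + 64 = 0.
Substitute λ = y + (tr M)/3 = y + 3.333333 to remove the quadratic term: y³ + p·y + q = 0 with p = s − (tr M)²/3 = -28.333333 and q = −2(tr M)³/27 + (tr M)·s/3 − det M = 6.592593.
Three real roots ⇒ use the trigonometric (Viète) form: r = 2√(−p/3) = 6.146363, φ = arccos(3q/(p·r)) = arccos(-0.113569) = 1.684611 rad.
y_k = r·cos(φ/3 − 2πk/3) for k = 0, 1, 2 gives y = 5.202513, 0.233127, -5.435640.
λ_k = y_k + 3.333333 gives λ = 8.5358, 3.5665, -2.1023 (check: the sum is 10.0000 = tr M).

Eigenvalues sorted in increasing order: [-2.1023, 3.5665, 8.5358].


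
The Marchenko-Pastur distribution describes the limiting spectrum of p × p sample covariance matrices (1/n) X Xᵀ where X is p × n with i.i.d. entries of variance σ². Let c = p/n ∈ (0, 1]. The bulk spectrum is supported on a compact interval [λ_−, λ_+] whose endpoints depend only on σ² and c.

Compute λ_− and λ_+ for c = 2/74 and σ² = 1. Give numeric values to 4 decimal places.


c = 2/74 = 0.027027; √c = 0.164399.
λ_− = σ² (1 − √c)² = 1 · (1 − 0.164399)² = 1 · (0.835601)² = 0.698229.
λ_+ = σ² (1 + √c)² = 1 · (1 + 0.164399)² = 1 · (1.164399)² = 1.355825.

Rounded to 4 decimal places: λ_− ≈ 0.6982, λ_+ ≈ 1.3558.


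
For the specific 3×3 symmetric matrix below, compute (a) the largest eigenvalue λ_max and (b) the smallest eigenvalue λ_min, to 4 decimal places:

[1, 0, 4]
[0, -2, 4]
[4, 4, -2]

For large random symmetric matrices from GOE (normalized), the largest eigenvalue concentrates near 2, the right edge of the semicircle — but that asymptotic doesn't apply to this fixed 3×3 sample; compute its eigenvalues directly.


Since M is real symmetric, all three eigenvalues are real; they are the roots of det(λI − M) = λ³ − (tr M) λ² + s λ − det M, where s is the sum of the principal 2×2 minors.
tr M = 1 + (-2) + (-2) = -3.
s = (1·(-2) − 0²) + (1·(-2) − 4²) + ((-2)·(-2) − 4²) = -2 + (-18) + (-12) = -32.
det M (expand along row 1) = 1·(-12) − 0·(-16) + 4·8 = 20.
Characteristic polynomial: λ³ + 3λ² − 32λ − 20 = 0.
Substitute λ = y + (tr M)/3 = y − 1.000000 to remove the quadratic term: y³ + p·y + q = 0 with p = s − (tr M)²/3 = -35.000000 and q = −2(tr M)³/27 + (tr M)·s/3 − det M = 14.000000.
Three real roots ⇒ use the trigonometric (Viète) form: r = 2√(−p/3) = 6.831301, φ = arccos(3q/(p·r)) = arccos(-0.175662) = 1.747375 rad.
y_k = r·cos(φ/3 − 2πk/3) for k = 0, 1, 2 gives y = 5.704908, 0.401854, -6.106762.
λ_k = y_k − 1.000000 gives λ = 4.7049, -0.5981, -7.1068 (check: the sum is -3.0000 = tr M).

Hence λ_max = 4.7049 and λ_min = -7.1068.


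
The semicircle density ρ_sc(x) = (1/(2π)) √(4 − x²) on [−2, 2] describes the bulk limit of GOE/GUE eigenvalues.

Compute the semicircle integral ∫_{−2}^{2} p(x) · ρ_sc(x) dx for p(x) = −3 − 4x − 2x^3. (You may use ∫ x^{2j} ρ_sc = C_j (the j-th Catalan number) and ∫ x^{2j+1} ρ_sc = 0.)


Write p(x) = Σ a_i x^i, split into monomials and integrate each against ρ_sc separately.
Using ∫ x^{2j} ρ_sc = C_j = (1/(j+1)) C(2j, j) (Catalan numbers) and ∫ x^{2j+1} ρ_sc = 0 (odd monomials vanish by symmetry):
  i = 0 (even): a_0 · C_{0} = -3 · 1 = -3
  i = 1 (odd): ∫ x^1 ρ_sc = 0 (vanishes)
  i = 3 (odd): ∫ x^3 ρ_sc = 0 (vanishes)

Summing the contributions: ∫_{−2}^{2} p(x) ρ_sc(x) dx = -3.


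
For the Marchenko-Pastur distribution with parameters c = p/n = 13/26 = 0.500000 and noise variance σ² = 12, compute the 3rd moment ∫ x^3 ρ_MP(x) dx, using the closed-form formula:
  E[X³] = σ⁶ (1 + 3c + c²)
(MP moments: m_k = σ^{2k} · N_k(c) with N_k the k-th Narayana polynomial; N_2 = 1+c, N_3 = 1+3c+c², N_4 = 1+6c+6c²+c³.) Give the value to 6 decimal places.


E[X³] = σ⁶ (1 + 3c + c²) (third MP moment). With σ² = 12 (so σ⁶ = 1728) and c = 13/26 = 0.500000: E[X³] = 1728 · (1 + 3·0.500000 + (0.500000)²) = 1728 · 2.750000.

So E[X^3] = 4752.000000.


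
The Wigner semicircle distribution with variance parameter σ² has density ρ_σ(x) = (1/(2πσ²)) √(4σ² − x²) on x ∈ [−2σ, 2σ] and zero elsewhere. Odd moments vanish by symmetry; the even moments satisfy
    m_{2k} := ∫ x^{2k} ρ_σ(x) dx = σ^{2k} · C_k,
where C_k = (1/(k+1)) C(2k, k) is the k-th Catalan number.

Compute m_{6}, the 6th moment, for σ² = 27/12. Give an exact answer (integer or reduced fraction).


By the scaled semicircle moment identity, m_{2k} = σ^{2k} · C_k with k = 3.
C_3 = (1/(k+1)) · C(2k, k) = (1/4) · C(6, 3) = (1/4) · 20 = 5.
σ^{2k} = (σ²)^k = (27/12)^3 = 729/64.

Therefore m_{6} = σ^{6} · C_3 = (729/64) · 5 = 3645/64.


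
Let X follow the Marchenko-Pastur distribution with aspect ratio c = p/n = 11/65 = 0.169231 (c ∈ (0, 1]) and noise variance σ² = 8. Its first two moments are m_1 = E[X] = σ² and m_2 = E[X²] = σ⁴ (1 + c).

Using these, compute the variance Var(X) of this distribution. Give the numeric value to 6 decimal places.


m_1 = E[X] = σ² = 8, so m_1² = 64.
m_2 = E[X²] = σ⁴ (1 + c) = 64 · (1 + 0.169231) = 64 · 1.169231 = 74.830769.
(Note m_2 − m_1² simplifies to c · σ⁴ = 0.169231 · 64.)

Var(X) = m_2 − m_1² = 74.830769 − 64 = 10.830769.


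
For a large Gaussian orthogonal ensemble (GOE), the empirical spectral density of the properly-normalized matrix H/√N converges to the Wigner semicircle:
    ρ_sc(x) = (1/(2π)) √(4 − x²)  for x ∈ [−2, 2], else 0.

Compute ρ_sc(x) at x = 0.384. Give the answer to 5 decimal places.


ρ_sc(x) = (1/(2π)) √(4 − x²). With x = 0.384:
  4 − x² = 4 − (0.384)² = 4 − 0.147456 = 3.852544.
  √(4 − x²) = 1.962790.
  1/(2π) = 0.159155.
  ρ_sc(0.384) = 0.159155 · 1.962790 = 0.312388.

Rounded to 5 decimal places: ρ_sc(0.384) ≈ 0.31239.


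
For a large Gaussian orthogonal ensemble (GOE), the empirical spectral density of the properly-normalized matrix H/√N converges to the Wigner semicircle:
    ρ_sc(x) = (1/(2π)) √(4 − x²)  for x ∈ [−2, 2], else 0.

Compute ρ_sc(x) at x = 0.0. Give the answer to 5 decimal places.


ρ_sc(x) = (1/(2π)) √(4 − x²). With x = 0.0:
  4 − x² = 4 − (0.0)² = 4 − 0.000000 = 4.000000.
  √(4 − x²) = 2.000000.
  1/(2π) = 0.159155.
  ρ_sc(0.0) = 0.159155 · 2.000000 = 0.318310.

Rounded to 5 decimal places: ρ_sc(0.0) ≈ 0.31831.


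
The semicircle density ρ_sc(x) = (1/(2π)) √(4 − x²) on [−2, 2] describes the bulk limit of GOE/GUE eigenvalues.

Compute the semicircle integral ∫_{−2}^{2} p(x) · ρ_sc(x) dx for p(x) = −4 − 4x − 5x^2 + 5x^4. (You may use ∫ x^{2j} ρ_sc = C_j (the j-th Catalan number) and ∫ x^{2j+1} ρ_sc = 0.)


Write p(x) = Σ a_i x^i, split into monomials and integrate each against ρ_sc separately.
Using ∫ x^{2j} ρ_sc = C_j = (1/(j+1)) C(2j, j) (Catalan numbers) and ∫ x^{2j+1} ρ_sc = 0 (odd monomials vanish by symmetry):
  i = 0 (even): a_0 · C_{0} = -4 · 1 = -4
  i = 1 (odd): ∫ x^1 ρ_sc = 0 (vanishes)
  i = 2 (even): a_2 · C_{1} = -5 · 1 = -5
  i = 4 (even): a_4 · C_{2} = 5 · 2 = 10

Summing the contributions: ∫_{−2}^{2} p(x) ρ_sc(x) dx = (-4) + (-5) + 10 = 1.


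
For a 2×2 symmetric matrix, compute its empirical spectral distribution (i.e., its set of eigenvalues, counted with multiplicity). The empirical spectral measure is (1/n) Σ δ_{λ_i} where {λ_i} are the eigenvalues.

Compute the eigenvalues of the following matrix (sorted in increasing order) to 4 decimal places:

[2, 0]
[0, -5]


Since M is real symmetric, both eigenvalues are real; they are the roots of det(λI − M) = λ² − (tr M) λ + det M.
tr M = 2 + (-5) = -3.
det M = 2·(-5) − 0² = -10 − 0 = -10.
Characteristic polynomial: λ² + 3λ − 10 = 0.
Discriminant Δ = (tr M)² − 4·det M = 9 − (-40) = 49; √Δ = 7.000000.
λ = (tr M ± √Δ)/2 = (-3 ± 7.000000)/2, giving (tr M − √Δ)/2 = -5.0000 and (tr M + √Δ)/2 = 2.0000.

Eigenvalues sorted in increasing order: [-5.0000, 2.0000].


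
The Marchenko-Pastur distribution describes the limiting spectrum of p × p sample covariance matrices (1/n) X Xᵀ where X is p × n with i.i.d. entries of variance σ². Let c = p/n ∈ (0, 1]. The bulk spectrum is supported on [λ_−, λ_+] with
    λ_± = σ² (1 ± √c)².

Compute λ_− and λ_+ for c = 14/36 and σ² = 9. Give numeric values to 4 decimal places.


c = 14/36 = 0.388889; √c = 0.623610.
λ_− = σ² (1 − √c)² = 9 · (1 − 0.623610)² = 9 · (0.376390)² = 1.275028.
λ_+ = σ² (1 + √c)² = 9 · (1 + 0.623610)² = 9 · (1.623610)² = 23.724972.

Rounded to 4 decimal places: λ_− ≈ 1.2750, λ_+ ≈ 23.7250.


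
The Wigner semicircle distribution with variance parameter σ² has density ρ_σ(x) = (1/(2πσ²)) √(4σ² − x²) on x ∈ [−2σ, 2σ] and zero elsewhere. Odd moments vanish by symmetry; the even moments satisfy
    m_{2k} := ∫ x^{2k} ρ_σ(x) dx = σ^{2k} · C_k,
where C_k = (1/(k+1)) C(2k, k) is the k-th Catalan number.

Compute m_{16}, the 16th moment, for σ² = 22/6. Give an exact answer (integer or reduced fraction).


By the scaled semicircle moment identity, m_{2k} = σ^{2k} · C_k with k = 8.
C_8 = (1/(k+1)) · C(2k, k) = (1/9) · C(16, 8) = (1/9) · 12870 = 1430.
σ^{2k} = (σ²)^k = (22/6)^8 = 214358881/6561.

Therefore m_{16} = σ^{16} · C_8 = (214358881/6561) · 1430 = 306533199830/6561.


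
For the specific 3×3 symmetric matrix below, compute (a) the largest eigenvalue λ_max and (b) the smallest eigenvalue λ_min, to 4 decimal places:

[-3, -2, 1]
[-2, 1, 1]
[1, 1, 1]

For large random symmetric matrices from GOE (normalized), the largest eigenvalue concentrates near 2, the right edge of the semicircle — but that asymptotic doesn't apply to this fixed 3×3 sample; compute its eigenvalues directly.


Since M is real symmetric, all three eigenvalues are real; they are the roots of det(λI − M) = λ³ − (tr M) λ² + s λ − det M, where s is the sum of the principal 2×2 minors.
tr M = -3 + 1 + 1 = -1.
s = ((-3)·1 − (-2)²) + ((-3)·1 − 1²) + (1·1 − 1²) = -7 + (-4) + 0 = -11.
det M (expand along row 1) = (-3)·0 − (-2)·(-3) + 1·(-3) = -9.
Characteristic polynomial: λ³ + λ² − 11λ + 9 = 0.
Substitute λ = y + (tr M)/3 = y − 0.333333 to remove the quadratic term: y³ + p·y + q = 0 with p = s − (tr M)²/3 = -11.333333 and q = −2(tr M)³/27 + (tr M)·s/3 − det M = 12.740741.
Three real roots ⇒ use the trigonometric (Viète) form: r = 2√(−p/3) = 3.887301, φ = arccos(3q/(p·r)) = arccos(-0.867581) = 2.621114 rad.
y_k = r·cos(φ/3 − 2πk/3) for k = 0, 1, 2 gives y = 2.495611, 1.333333, -3.828944.
λ_k = y_k − 0.333333 gives λ = 2.1623, 1.0000, -4.1623 (check: the sum is -1.0000 = tr M).

Hence λ_max = 2.1623 and λ_min = -4.1623.


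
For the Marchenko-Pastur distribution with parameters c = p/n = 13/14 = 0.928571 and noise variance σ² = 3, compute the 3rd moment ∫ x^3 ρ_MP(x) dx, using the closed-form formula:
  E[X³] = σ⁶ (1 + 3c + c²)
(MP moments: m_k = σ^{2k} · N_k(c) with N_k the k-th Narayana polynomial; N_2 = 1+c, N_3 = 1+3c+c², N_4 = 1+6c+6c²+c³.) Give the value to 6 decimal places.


E[X³] = σ⁶ (1 + 3c + c²) (third MP moment). With σ² = 3 (so σ⁶ = 27) and c = 13/14 = 0.928571: E[X³] = 27 · (1 + 3·0.928571 + (0.928571)²) = 27 · 4.647959.

So E[X^3] = 125.494898.


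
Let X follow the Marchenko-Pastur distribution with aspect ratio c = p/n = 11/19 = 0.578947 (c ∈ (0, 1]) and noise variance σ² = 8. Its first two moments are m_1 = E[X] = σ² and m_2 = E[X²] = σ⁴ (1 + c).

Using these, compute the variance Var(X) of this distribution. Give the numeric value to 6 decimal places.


m_1 = E[X] = σ² = 8, so m_1² = 64.
m_2 = E[X²] = σ⁴ (1 + c) = 64 · (1 + 0.578947) = 64 · 1.578947 = 101.052632.
(Note m_2 − m_1² simplifies to c · σ⁴ = 0.578947 · 64.)

Var(X) = m_2 − m_1² = 101.052632 − 64 = 37.052632.


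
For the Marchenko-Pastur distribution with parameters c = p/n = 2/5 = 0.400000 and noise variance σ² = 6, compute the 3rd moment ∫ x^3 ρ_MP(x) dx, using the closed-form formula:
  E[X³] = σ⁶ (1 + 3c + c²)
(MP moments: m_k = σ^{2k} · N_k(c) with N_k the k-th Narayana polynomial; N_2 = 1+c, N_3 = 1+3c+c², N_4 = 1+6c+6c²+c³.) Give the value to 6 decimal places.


E[X³] = σ⁶ (1 + 3c + c²) (third MP moment). With σ² = 6 (so σ⁶ = 216) and c = 2/5 = 0.400000: E[X³] = 216 · (1 + 3·0.400000 + (0.400000)²) = 216 · 2.360000.

So E[X^3] = 509.760000.


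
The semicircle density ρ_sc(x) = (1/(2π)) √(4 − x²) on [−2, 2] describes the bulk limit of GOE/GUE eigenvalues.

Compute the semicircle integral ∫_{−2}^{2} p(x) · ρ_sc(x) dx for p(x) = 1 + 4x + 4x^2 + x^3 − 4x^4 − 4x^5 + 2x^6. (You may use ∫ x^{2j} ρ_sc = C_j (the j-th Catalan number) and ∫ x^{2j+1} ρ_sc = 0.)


Write p(x) = Σ a_i x^i, split into monomials and integrate each against ρ_sc separately.
Using ∫ x^{2j} ρ_sc = C_j = (1/(j+1)) C(2j, j) (Catalan numbers) and ∫ x^{2j+1} ρ_sc = 0 (odd monomials vanish by symmetry):
  i = 0 (even): a_0 · C_{0} = 1 · 1 = 1
  i = 1 (odd): ∫ x^1 ρ_sc = 0 (vanishes)
  i = 2 (even): a_2 · C_{1} = 4 · 1 = 4
  i = 3 (odd): ∫ x^3 ρ_sc = 0 (vanishes)
  i = 4 (even): a_4 · C_{2} = -4 · 2 = -8
  i = 5 (odd): ∫ x^5 ρ_sc = 0 (vanishes)
  i = 6 (even): a_6 · C_{3} = 2 · 5 = 10

Summing the contributions: ∫_{−2}^{2} p(x) ρ_sc(x) dx = 1 + 4 + (-8) + 10 = 7.


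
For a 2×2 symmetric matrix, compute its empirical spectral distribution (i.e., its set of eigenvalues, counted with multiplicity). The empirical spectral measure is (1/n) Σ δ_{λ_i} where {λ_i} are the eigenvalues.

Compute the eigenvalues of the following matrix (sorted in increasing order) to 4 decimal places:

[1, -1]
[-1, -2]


Since M is real symmetric, both eigenvalues are real; they are the roots of det(λI − M) = λ² − (tr M) λ + det M.
tr M = 1 + (-2) = -1.
det M = 1·(-2) − (-1)² = -2 − 1 = -3.
Characteristic polynomial: λ² + λ − 3 = 0.
Discriminant Δ = (tr M)² − 4·det M = 1 − (-12) = 13; √Δ = 3.605551.
λ = (tr M ± √Δ)/2 = (-1 ± 3.605551)/2, giving (tr M − √Δ)/2 = -2.3028 and (tr M + √Δ)/2 = 1.3028.

Eigenvalues sorted in increasing order: [-2.3028, 1.3028].
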